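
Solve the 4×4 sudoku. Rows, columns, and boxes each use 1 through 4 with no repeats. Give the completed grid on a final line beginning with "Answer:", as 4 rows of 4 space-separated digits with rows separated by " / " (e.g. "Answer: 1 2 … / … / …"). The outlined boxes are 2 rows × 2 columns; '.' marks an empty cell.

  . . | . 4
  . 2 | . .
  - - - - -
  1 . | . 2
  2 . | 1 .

Step 1. [r2c3∈{3}] only 3 remains possible at r2c3. So r2c3=3.
Step 2. [r3c2∈{3,4}] in row 3, 3 fits only at r3c2. So r3c2=3.
Step 3. [r1c3∈{2}] nothing but 2 survives at r1c3 ⇒ r1c3=2.
Step 4. [r1c1∈{3}] only 3 remains possible at r1c1 ⇒ r1c1=3.
Step 5. [r4c2∈{4}] r4c2 has the single candidate 4. So r4c2=4.
Step 6. [r2c4∈{1}] only 1 remains possible at r2c4 ⇒ r2c4=1.
Step 7. [r1c2∈{1}] r1c2 has the single candidate 1, so r1c2=1.
Step 8. [r3c3∈{4}] r3c3's peers cover all but 4 ⇒ r3c3=4.
Step 9. [r4c4∈{3}] r4c4 has the single candidate 3. So r4c4=3.
Step 10. [r2c1∈{4}] only 4 remains possible at r2c1. So r2c1=4.

Answer: 3 1 2 4 / 4 2 3 1 / 1 3 4 2 / 2 4 1 3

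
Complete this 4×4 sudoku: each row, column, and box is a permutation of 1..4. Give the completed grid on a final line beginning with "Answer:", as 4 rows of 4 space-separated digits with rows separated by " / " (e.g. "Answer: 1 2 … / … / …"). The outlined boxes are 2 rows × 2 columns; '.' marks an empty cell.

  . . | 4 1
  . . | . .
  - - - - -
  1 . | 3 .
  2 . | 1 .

Step 1. [r4c2∈{3,4}] row 4 places 3 nowhere but r4c2 ⇒ r4c2=3.
Step 2. [r2c2∈{1,2,4}] in row 2, 1 fits only at r2c2. So r2c2=1.
Step 3. [r2c4∈{2,3}] r2c4 is the only open cell in col 4 admitting 3, so r2c4=3.
Step 4. [r3c2∈{4}] r3c2's peers cover all but 4, so r3c2=4.
Step 5. [r4c4∈{4}] r4c4 is down to just 4, so r4c4=4.
Step 6. [r2c3∈{2}] r2c3's peers cover all but 2. So r2c3=2.
Step 7. [r1c2∈{2}] r1c2 has the single candidate 2 ⇒ r1c2=2.
Step 8. [r1c1∈{3}] only 3 remains possible at r1c1 ⇒ r1c1=3.
Step 9. [r2c1∈{4}] r2c1 is down to just 4 ⇒ r2c1=4.
Step 10. [r3c4∈{2}] nothing but 2 survives at r3c4, so r3c4=2.

Answer: 3 2 4 1 / 4 1 2 3 / 1 4 3 2 / 2 3 1 4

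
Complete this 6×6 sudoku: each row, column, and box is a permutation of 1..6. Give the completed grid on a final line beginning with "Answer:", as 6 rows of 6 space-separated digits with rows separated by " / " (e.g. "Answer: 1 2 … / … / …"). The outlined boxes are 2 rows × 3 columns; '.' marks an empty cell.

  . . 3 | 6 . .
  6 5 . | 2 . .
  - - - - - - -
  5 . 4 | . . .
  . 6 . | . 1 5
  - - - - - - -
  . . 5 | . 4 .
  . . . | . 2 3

Step 1. [r3c2∈{1,2,3}] in row 3, 1 fits only at r3c2 ⇒ r3c2=1.
Step 2. [r5c4∈{1}] only 1 remains possible at r5c4 ⇒ r5c4=1.
Step 3. [r2c3∈{1}] only 1 remains possible at r2c3, so r2c3=1.
Step 4. [r4c1∈{2,3}] box 3 places 3 nowhere but r4c1, so r4c1=3.
Step 5. [r3c5∈{3,6}] r3c5 is the only open cell in col 5 admitting 6. So r3c5=6.
Step 6. [r6c2∈{4}] only 4 remains possible at r6c2. So r6c2=4.
Step 7. [r1c1∈{2,4}] 4 has one home in col 1: r1c1. So r1c1=4.
Step 8. [r1c2∈{2}] r1c2 has the single candidate 2. So r1c2=2.
Step 9. [r6c3∈{6}] only 6 remains possible at r6c3 ⇒ r6c3=6.
Step 10. [r4c3∈{2}] only 2 remains possible at r4c3 ⇒ r4c3=2.
Step 11. [r3c4∈{3}] r3c4 is down to just 3 ⇒ r3c4=3.
Step 12. [r6c4∈{5}] r6c4's peers cover all but 5, so r6c4=5.
Step 13. [r5c6∈{6}] nothing but 6 survives at r5c6, so r5c6=6.
Step 14. [r4c4∈{4}] r4c4's peers cover all but 4, so r4c4=4.
Step 15. [r6c1∈{1}] r6c1's peers cover all but 1, so r6c1=1.
Step 16. [r3c6∈{2}] nothing but 2 survives at r3c6 ⇒ r3c6=2.
Step 17. [r5c2∈{3}] r5c2 has the single candidate 3, so r5c2=3.
Step 18. [r1c6∈{1}] r1c6 has the single candidate 1. So r1c6=1.
Step 19. [r5c1∈{2}] r5c1's peers cover all but 2, so r5c1=2.
Step 20. [r2c5∈{3}] r2c5's peers cover all but 3, so r2c5=3.
Step 21. [r1c5∈{5}] nothing but 5 survives at r1c5. So r1c5=5.
Step 22. [r2c6∈{4}] r2c6's peers cover all but 4 ⇒ r2c6=4.

Answer: 4 2 3 6 5 1 / 6 5 1 2 3 4 / 5 1 4 3 6 2 / 3 6 2 4 1 5 / 2 3 5 1 4 6 / 1 4 6 5 2 3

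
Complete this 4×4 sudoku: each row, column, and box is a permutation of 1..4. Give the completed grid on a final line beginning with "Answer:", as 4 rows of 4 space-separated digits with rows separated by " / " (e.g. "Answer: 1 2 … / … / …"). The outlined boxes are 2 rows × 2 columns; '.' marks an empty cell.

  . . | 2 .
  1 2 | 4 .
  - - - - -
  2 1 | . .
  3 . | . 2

Step 1. [r2c4∈{3}] r2c4's peers cover all but 3. So r2c4=3.
Step 2. [r4c2∈{4}] nothing but 4 survives at r4c2. So r4c2=4.
Step 3. [r1c4∈{1}] r1c4 has the single candidate 1. So r1c4=1.
Step 4. [r1c2∈{3}] only 3 remains possible at r1c2 ⇒ r1c2=3.
Step 5. [r3c3∈{3}] r3c3's peers cover all but 3, so r3c3=3.
Step 6. [r3c4∈{4}] r3c4 is down to just 4 ⇒ r3c4=4.
Step 7. [r4c3∈{1}] only 1 remains possible at r4c3, so r4c3=1.
Step 8. [r1c1∈{4}] r1c1 has the single candidate 4. So r1c1=4.

Answer: 4 3 2 1 / 1 2 4 3 / 2 1 3 4 / 3 4 1 2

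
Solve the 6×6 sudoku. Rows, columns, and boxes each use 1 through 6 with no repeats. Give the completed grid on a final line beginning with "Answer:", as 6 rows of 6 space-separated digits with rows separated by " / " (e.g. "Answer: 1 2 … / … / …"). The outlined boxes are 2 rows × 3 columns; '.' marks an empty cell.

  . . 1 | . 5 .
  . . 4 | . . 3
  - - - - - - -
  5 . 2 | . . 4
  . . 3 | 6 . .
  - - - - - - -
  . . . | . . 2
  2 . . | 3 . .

Step 1. [r3c4∈{1}] nothing but 1 survives at r3c4, so r3c4=1.
Step 2. [r2c1∈{6}] nothing but 6 survives at r2c1. So r2c1=6.
Step 3. [r6c6∈{1,5,6}] 1 has one home in col 6: r6c6. So r6c6=1.
Step 4. [r2c2∈{2,5}] 5 has one home in row 2: r2c2 ⇒ r2c2=5.
Step 5. [r1c1∈{3}] r1c1 has the single candidate 3, so r1c1=3.
Step 6. [r5c2∈{1,3,4,6}] r5c2 is the only open cell in row 5 admitting 3 ⇒ r5c2=3.
Step 7. [r6c3∈{5,6}] row 6 places 5 nowhere but r6c3, so r6c3=5.
Step 8. [r1c4∈{2,4}] row 1 places 4 nowhere but r1c4 ⇒ r1c4=4.
Step 9. [r4c2∈{1,4}] in col 2, 1 fits only at r4c2, so r4c2=1.
Step 10. [r6c2∈{4,6}] in col 2, 4 fits only at r6c2, so r6c2=4.
Step 11. [r5c5∈{4,6}] 4 has one home in row 5: r5c5 ⇒ r5c5=4.
Step 12. [r2c4∈{2}] r2c4 is down to just 2, so r2c4=2.
Step 13. [r1c2∈{2}] only 2 remains possible at r1c2. So r1c2=2.
Step 14. [r5c3∈{6}] r5c3 is down to just 6 ⇒ r5c3=6.
Step 15. [r4c5∈{2}] only 2 remains possible at r4c5. So r4c5=2.
Step 16. [r3c5∈{3}] only 3 remains possible at r3c5, so r3c5=3.
Step 17. [r5c1∈{1}] only 1 remains possible at r5c1. So r5c1=1.
Step 18. [r3c2∈{6}] nothing but 6 survives at r3c2, so r3c2=6.
Step 19. [r4c6∈{5}] nothing but 5 survives at r4c6, so r4c6=5.
Step 20. [r2c5∈{1}] nothing but 1 survives at r2c5, so r2c5=1.
Step 21. [r1c6∈{6}] r1c6 is down to just 6 ⇒ r1c6=6.
Step 22. [r5c4∈{5}] r5c4 is down to just 5 ⇒ r5c4=5.
Step 23. [r4c1∈{4}] r4c1 has the single candidate 4 ⇒ r4c1=4.
Step 24. [r6c5∈{6}] r6c5 is down to just 6 ⇒ r6c5=6.

Answer: 3 2 1 4 5 6 / 6 5 4 2 1 3 / 5 6 2 1 3 4 / 4 1 3 6 2 5 / 1 3 6 5 4 2 / 2 4 5 3 6 1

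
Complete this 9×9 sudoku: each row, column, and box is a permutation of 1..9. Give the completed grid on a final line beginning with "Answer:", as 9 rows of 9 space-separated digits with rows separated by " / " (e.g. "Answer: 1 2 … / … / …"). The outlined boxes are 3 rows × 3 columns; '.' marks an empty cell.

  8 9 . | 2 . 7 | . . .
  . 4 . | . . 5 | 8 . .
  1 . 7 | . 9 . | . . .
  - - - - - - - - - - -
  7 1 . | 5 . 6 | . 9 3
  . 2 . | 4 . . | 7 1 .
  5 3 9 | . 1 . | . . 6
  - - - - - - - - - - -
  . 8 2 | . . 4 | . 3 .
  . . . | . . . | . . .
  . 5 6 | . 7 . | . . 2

Step 1. [r7c9∈{1,5,7,9}] in row 7, 7 fits only at r7c9. So r7c9=7.
Step 2. [r8c3∈{1,3,4}] r8c3 is the only open cell in col 3 admitting 1 ⇒ r8c3=1.
Step 3. [r9c6∈{1,3,8,9}] across col 6, 1 lands solely at r9c6 ⇒ r9c6=1.
Step 4. [r1c5∈{3,4,6}] in col 5, 4 fits only at r1c5, so r1c5=4.
Step 5. [r7c1∈{9}] nothing but 9 survives at r7c1. So r7c1=9.
Step 6. [r7c4∈{6}] r7c4 has the single candidate 6, so r7c4=6.
Step 7. [r5c9∈{5,8}] in row 5, 5 fits only at r5c9 ⇒ r5c9=5.
Step 8. [r8c9∈{4,8,9}] across col 9, 8 lands solely at r8c9 ⇒ r8c9=8.
Step 9. [r9c8∈{4}] r9c8's peers cover all but 4, so r9c8=4.
Step 10. [r2c3∈{3}] only 3 remains possible at r2c3, so r2c3=3.
Step 11. [r1c7∈{1,3,5,6}] across row 1, 3 lands solely at r1c7 ⇒ r1c7=3.
Step 12. [r1c8∈{5,6}] r1c8 is the only open cell in row 1 admitting 6. So r1c8=6.
Step 13. [r8c8∈{5}] r8c8 has the single candidate 5. So r8c8=5.
Step 14. [r9c4∈{3,8,9}] row 9 places 8 nowhere but r9c4. So r9c4=8.
Step 15. [r5c6∈{3,8,9}] across row 5, 9 lands solely at r5c6. So r5c6=9.
Step 16. [r6c7∈{2,4}] r6c7 is the only open cell in row 6 admitting 4, so r6c7=4.
Step 17. [r4c7∈{2}] r4c7 has the single candidate 2. So r4c7=2.
Step 18. [r4c5∈{8}] r4c5's peers cover all but 8, so r4c5=8.
Step 19. [r8c4∈{3,9}] 9 has one home in col 4: r8c4 ⇒ r8c4=9.
Step 20. [r8c5∈{2,3}] across col 5, 2 lands solely at r8c5. So r8c5=2.
Step 21. [r2c1∈{2,6}] r2c1 is the only open cell in col 1 admitting 2, so r2c1=2.
Step 22. [r8c6∈{3}] r8c6's peers cover all but 3. So r8c6=3.
Step 23. [r2c4∈{1}] r2c4 has the single candidate 1. So r2c4=1.
Step 24. [r2c8∈{7}] r2c8 is down to just 7 ⇒ r2c8=7.
Step 25. [r1c9∈{1}] r1c9 is down to just 1, so r1c9=1.
Step 26. [r6c6∈{2}] only 2 remains possible at r6c6 ⇒ r6c6=2.
Step 27. [r8c2∈{7}] r8c2 has the single candidate 7. So r8c2=7.
Step 28. [r2c5∈{6}] r2c5 is down to just 6 ⇒ r2c5=6.
Step 29. [r9c7∈{9}] r9c7 is down to just 9 ⇒ r9c7=9.
Step 30. [r3c8∈{2}] nothing but 2 survives at r3c8, so r3c8=2.
Step 31. [r3c2∈{6}] only 6 remains possible at r3c2 ⇒ r3c2=6.
Step 32. [r5c5∈{3}] r5c5's peers cover all but 3 ⇒ r5c5=3.
Step 33. [r3c6∈{8}] r3c6 is down to just 8 ⇒ r3c6=8.
Step 34. [r6c8∈{8}] r6c8 has the single candidate 8. So r6c8=8.
Step 35. [r8c1∈{4}] r8c1 is down to just 4 ⇒ r8c1=4.
Step 36. [r4c3∈{4}] r4c3's peers cover all but 4. So r4c3=4.
Step 37. [r8c7∈{6}] r8c7's peers cover all but 6. So r8c7=6.
Step 38. [r6c4∈{7}] r6c4 is down to just 7 ⇒ r6c4=7.
Step 39. [r3c4∈{3}] r3c4 has the single candidate 3. So r3c4=3.
Step 40. [r5c3∈{8}] r5c3 is down to just 8. So r5c3=8.
Step 41. [r7c5∈{5}] only 5 remains possible at r7c5, so r7c5=5.
Step 42. [r9c1∈{3}] nothing but 3 survives at r9c1, so r9c1=3.
Step 43. [r5c1∈{6}] r5c1's peers cover all but 6 ⇒ r5c1=6.
Step 44. [r1c3∈{5}] only 5 remains possible at r1c3. So r1c3=5.
Step 45. [r3c9∈{4}] r3c9's peers cover all but 4, so r3c9=4.
Step 46. [r3c7∈{5}] only 5 remains possible at r3c7 ⇒ r3c7=5.
Step 47. [r2c9∈{9}] r2c9's peers cover all but 9. So r2c9=9.
Step 48. [r7c7∈{1}] r7c7's peers cover all but 1, so r7c7=1.

Answer: 8 9 5 2 4 7 3 6 1 / 2 4 3 1 6 5 8 7 9 / 1 6 7 3 9 8 5 2 4 / 7 1 4 5 8 6 2 9 3 / 6 2 8 4 3 9 7 1 5 / 5 3 9 7 1 2 4 8 6 / 9 8 2 6 5 4 1 3 7 / 4 7 1 9 2 3 6 5 8 / 3 5 6 8 7 1 9 4 2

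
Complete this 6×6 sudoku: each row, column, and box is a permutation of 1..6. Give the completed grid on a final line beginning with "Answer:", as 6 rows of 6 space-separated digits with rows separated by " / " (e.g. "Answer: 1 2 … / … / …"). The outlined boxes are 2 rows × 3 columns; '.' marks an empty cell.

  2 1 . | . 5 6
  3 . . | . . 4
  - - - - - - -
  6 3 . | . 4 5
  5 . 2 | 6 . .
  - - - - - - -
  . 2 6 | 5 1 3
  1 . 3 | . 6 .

Step 1. [r3c4∈{1,2}] 2 has one home in row 3: r3c4 ⇒ r3c4=2.
Step 2. [r6c2∈{4,5}] in row 6, 5 fits only at r6c2. So r6c2=5.
Step 3. [r3c3∈{1}] r3c3's peers cover all but 1 ⇒ r3c3=1.
Step 4. [r1c4∈{3}] only 3 remains possible at r1c4, so r1c4=3.
Step 5. [r4c2∈{4}] only 4 remains possible at r4c2. So r4c2=4.
Step 6. [r2c2∈{6}] only 6 remains possible at r2c2, so r2c2=6.
Step 7. [r6c4∈{4}] r6c4's peers cover all but 4, so r6c4=4.
Step 8. [r6c6∈{2}] r6c6's peers cover all but 2. So r6c6=2.
Step 9. [r4c6∈{1}] only 1 remains possible at r4c6, so r4c6=1.
Step 10. [r2c3∈{5}] r2c3's peers cover all but 5 ⇒ r2c3=5.
Step 11. [r2c4∈{1}] r2c4 is down to just 1, so r2c4=1.
Step 12. [r1c3∈{4}] r1c3 has the single candidate 4. So r1c3=4.
Step 13. [r5c1∈{4}] r5c1's peers cover all but 4, so r5c1=4.
Step 14. [r2c5∈{2}] r2c5's peers cover all but 2 ⇒ r2c5=2.
Step 15. [r4c5∈{3}] r4c5 has the single candidate 3 ⇒ r4c5=3.

Answer: 2 1 4 3 5 6 / 3 6 5 1 2 4 / 6 3 1 2 4 5 / 5 4 2 6 3 1 / 4 2 6 5 1 3 / 1 5 3 4 6 2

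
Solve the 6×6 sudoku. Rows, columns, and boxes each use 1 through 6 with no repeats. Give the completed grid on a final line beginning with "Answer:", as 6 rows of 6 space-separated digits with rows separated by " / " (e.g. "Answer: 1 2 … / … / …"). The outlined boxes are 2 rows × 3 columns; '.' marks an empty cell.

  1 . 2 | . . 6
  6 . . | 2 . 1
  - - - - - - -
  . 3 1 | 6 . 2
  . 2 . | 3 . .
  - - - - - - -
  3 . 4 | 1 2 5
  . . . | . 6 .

Step 1. [r1c4∈{4,5}] 5 has one home in col 4: r1c4, so r1c4=5.
Step 2. [r6c3∈{5}] nothing but 5 survives at r6c3. So r6c3=5.
Step 3. [r4c6∈{4}] only 4 remains possible at r4c6 ⇒ r4c6=4.
Step 4. [r3c5∈{5}] r3c5's peers cover all but 5 ⇒ r3c5=5.
Step 5. [r1c2∈{4}] nothing but 4 survives at r1c2 ⇒ r1c2=4.
Step 6. [r2c5∈{3,4}] row 2 places 4 nowhere but r2c5, so r2c5=4.
Step 7. [r1c5∈{3}] r1c5's peers cover all but 3 ⇒ r1c5=3.
Step 8. [r4c5∈{1}] nothing but 1 survives at r4c5 ⇒ r4c5=1.
Step 9. [r2c3∈{3}] nothing but 3 survives at r2c3 ⇒ r2c3=3.
Step 10. [r4c1∈{5}] only 5 remains possible at r4c1 ⇒ r4c1=5.
Step 11. [r6c4∈{4}] r6c4 is down to just 4, so r6c4=4.
Step 12. [r6c1∈{2}] only 2 remains possible at r6c1, so r6c1=2.
Step 13. [r2c2∈{5}] r2c2's peers cover all but 5, so r2c2=5.
Step 14. [r6c2∈{1}] r6c2 is down to just 1, so r6c2=1.
Step 15. [r3c1∈{4}] only 4 remains possible at r3c1. So r3c1=4.
Step 16. [r4c3∈{6}] r4c3's peers cover all but 6, so r4c3=6.
Step 17. [r5c2∈{6}] r5c2's peers cover all but 6 ⇒ r5c2=6.
Step 18. [r6c6∈{3}] only 3 remains possible at r6c6, so r6c6=3.

Answer: 1 4 2 5 3 6 / 6 5 3 2 4 1 / 4 3 1 6 5 2 / 5 2 6 3 1 4 / 3 6 4 1 2 5 / 2 1 5 4 6 3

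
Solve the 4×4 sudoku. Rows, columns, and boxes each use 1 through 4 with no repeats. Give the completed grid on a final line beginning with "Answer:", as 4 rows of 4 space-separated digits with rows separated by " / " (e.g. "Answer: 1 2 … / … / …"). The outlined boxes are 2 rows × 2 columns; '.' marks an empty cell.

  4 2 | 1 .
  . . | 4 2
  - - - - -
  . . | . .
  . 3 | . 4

Step 1. [r4c1∈{1,2}] r4c1 is the only open cell in row 4 admitting 1, so r4c1=1.
Step 2. [r3c3∈{2,3}] 3 has one home in col 3: r3c3. So r3c3=3.
Step 3. [r4c3∈{2}] r4c3 has the single candidate 2 ⇒ r4c3=2.
Step 4. [r3c1∈{2}] r3c1's peers cover all but 2 ⇒ r3c1=2.
Step 5. [r3c2∈{4}] r3c2's peers cover all but 4, so r3c2=4.
Step 6. [r1c4∈{3}] nothing but 3 survives at r1c4 ⇒ r1c4=3.
Step 7. [r2c1∈{3}] r2c1 has the single candidate 3. So r2c1=3.
Step 8. [r2c2∈{1}] r2c2 has the single candidate 1 ⇒ r2c2=1.
Step 9. [r3c4∈{1}] only 1 remains possible at r3c4, so r3c4=1.

Answer: 4 2 1 3 / 3 1 4 2 / 2 4 3 1 / 1 3 2 4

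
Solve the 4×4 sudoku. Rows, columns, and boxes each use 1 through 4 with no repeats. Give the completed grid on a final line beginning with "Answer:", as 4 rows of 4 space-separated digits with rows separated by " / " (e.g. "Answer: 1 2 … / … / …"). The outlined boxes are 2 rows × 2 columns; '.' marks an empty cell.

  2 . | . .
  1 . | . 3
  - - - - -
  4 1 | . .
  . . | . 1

Step 1. [r4c3∈{2,3,4}] 4 has one home in row 4: r4c3, so r4c3=4.
Step 2. [r1c2∈{3,4}] row 1 places 3 nowhere but r1c2. So r1c2=3.
Step 3. [r3c3∈{2,3}] in row 3, 3 fits only at r3c3, so r3c3=3.
Step 4. [r1c3∈{1}] nothing but 1 survives at r1c3 ⇒ r1c3=1.
Step 5. [r2c2∈{4}] r2c2's peers cover all but 4, so r2c2=4.
Step 6. [r3c4∈{2}] r3c4's peers cover all but 2, so r3c4=2.
Step 7. [r4c2∈{2}] r4c2's peers cover all but 2 ⇒ r4c2=2.
Step 8. [r4c1∈{3}] r4c1 is down to just 3 ⇒ r4c1=3.
Step 9. [r1c4∈{4}] r1c4 has the single candidate 4. So r1c4=4.
Step 10. [r2c3∈{2}] r2c3 is down to just 2. So r2c3=2.

Answer: 2 3 1 4 / 1 4 2 3 / 4 1 3 2 / 3 2 4 1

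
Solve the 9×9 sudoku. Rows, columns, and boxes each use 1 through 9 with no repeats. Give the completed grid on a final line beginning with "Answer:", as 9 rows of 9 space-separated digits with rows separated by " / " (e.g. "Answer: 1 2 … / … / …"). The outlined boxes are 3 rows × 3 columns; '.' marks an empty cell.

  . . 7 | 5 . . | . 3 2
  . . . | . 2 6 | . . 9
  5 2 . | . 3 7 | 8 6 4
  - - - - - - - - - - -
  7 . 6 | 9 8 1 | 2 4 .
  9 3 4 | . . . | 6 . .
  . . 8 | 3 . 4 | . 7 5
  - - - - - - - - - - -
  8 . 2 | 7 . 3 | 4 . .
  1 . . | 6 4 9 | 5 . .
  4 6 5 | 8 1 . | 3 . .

Step 1. [r1c2∈{1,4,8,9}] r1c2 is the only open cell in row 1 admitting 4 ⇒ r1c2=4.
Step 2. [r1c7∈{1}] r1c7's peers cover all but 1. So r1c7=1.
Step 3. [r5c6∈{2,5}] 5 has one home in col 6: r5c6 ⇒ r5c6=5.
Step 4. [r3c4∈{1}] only 1 remains possible at r3c4. So r3c4=1.
Step 5. [r9c8∈{2,9}] in row 9, 9 fits only at r9c8, so r9c8=9.
Step 6. [r2c3∈{1,3}] 1 has one home in col 3: r2c3. So r2c3=1.
Step 7. [r7c8∈{1}] nothing but 1 survives at r7c8, so r7c8=1.
Step 8. [r5c8∈{8}] r5c8 is down to just 8, so r5c8=8.
Step 9. [r8c9∈{7,8}] row 8 places 8 nowhere but r8c9, so r8c9=8.
Step 10. [r6c5∈{6}] nothing but 6 survives at r6c5, so r6c5=6.
Step 11. [r9c9∈{7}] only 7 remains possible at r9c9, so r9c9=7.
Step 12. [r4c2∈{5}] r4c2's peers cover all but 5 ⇒ r4c2=5.
Step 13. [r2c1∈{3}] r2c1's peers cover all but 3, so r2c1=3.
Step 14. [r7c5∈{5}] r7c5 is down to just 5 ⇒ r7c5=5.
Step 15. [r5c9∈{1}] nothing but 1 survives at r5c9 ⇒ r5c9=1.
Step 16. [r1c5∈{9}] only 9 remains possible at r1c5, so r1c5=9.
Step 17. [r2c2∈{8}] r2c2 has the single candidate 8, so r2c2=8.
Step 18. [r9c6∈{2}] r9c6 is down to just 2, so r9c6=2.
Step 19. [r3c3∈{9}] r3c3 is down to just 9 ⇒ r3c3=9.
Step 20. [r7c2∈{9}] nothing but 9 survives at r7c2. So r7c2=9.
Step 21. [r8c2∈{7}] nothing but 7 survives at r8c2, so r8c2=7.
Step 22. [r8c8∈{2}] r8c8's peers cover all but 2. So r8c8=2.
Step 23. [r5c4∈{2}] r5c4 has the single candidate 2, so r5c4=2.
Step 24. [r2c7∈{7}] nothing but 7 survives at r2c7, so r2c7=7.
Step 25. [r6c2∈{1}] nothing but 1 survives at r6c2. So r6c2=1.
Step 26. [r6c1∈{2}] nothing but 2 survives at r6c1. So r6c1=2.
Step 27. [r1c6∈{8}] r1c6 is down to just 8. So r1c6=8.
Step 28. [r6c7∈{9}] r6c7 has the single candidate 9. So r6c7=9.
Step 29. [r2c8∈{5}] nothing but 5 survives at r2c8 ⇒ r2c8=5.
Step 30. [r1c1∈{6}] nothing but 6 survives at r1c1, so r1c1=6.
Step 31. [r4c9∈{3}] only 3 remains possible at r4c9 ⇒ r4c9=3.
Step 32. [r8c3∈{3}] only 3 remains possible at r8c3. So r8c3=3.
Step 33. [r7c9∈{6}] r7c9 is down to just 6 ⇒ r7c9=6.
Step 34. [r2c4∈{4}] only 4 remains possible at r2c4 ⇒ r2c4=4.
Step 35. [r5c5∈{7}] nothing but 7 survives at r5c5. So r5c5=7.

Answer: 6 4 7 5 9 8 1 3 2 / 3 8 1 4 2 6 7 5 9 / 5 2 9 1 3 7 8 6 4 / 7 5 6 9 8 1 2 4 3 / 9 3 4 2 7 5 6 8 1 / 2 1 8 3 6 4 9 7 5 / 8 9 2 7 5 3 4 1 6 / 1 7 3 6 4 9 5 2 8 / 4 6 5 8 1 2 3 9 7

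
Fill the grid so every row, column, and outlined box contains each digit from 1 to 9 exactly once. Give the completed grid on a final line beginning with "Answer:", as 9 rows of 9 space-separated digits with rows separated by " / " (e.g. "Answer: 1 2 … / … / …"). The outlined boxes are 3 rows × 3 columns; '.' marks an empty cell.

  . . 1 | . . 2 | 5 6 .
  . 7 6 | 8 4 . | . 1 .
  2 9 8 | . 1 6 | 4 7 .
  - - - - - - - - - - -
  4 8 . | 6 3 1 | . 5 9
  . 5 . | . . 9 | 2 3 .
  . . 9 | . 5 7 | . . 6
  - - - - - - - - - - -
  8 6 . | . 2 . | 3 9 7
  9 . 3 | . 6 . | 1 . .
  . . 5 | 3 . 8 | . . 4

Step 1. [r8c4∈{4,5,7}] in row 8, 7 fits only at r8c4 ⇒ r8c4=7.
Step 2. [r1c1∈{3}] r1c1 is down to just 3. So r1c1=3.
Step 3. [r6c1∈{1}] only 1 remains possible at r6c1 ⇒ r6c1=1.
Step 4. [r8c9∈{2,5,8}] 5 has one home in col 9: r8c9. So r8c9=5.
Step 5. [r8c6∈{4}] r8c6 has the single candidate 4, so r8c6=4.
Step 6. [r8c2∈{2}] only 2 remains possible at r8c2 ⇒ r8c2=2.
Step 7. [r7c6∈{5}] nothing but 5 survives at r7c6 ⇒ r7c6=5.
Step 8. [r6c8∈{4,8}] col 8 places 4 nowhere but r6c8, so r6c8=4.
Step 9. [r5c3∈{7}] r5c3 is down to just 7 ⇒ r5c3=7.
Step 10. [r9c5∈{9}] r9c5's peers cover all but 9 ⇒ r9c5=9.
Step 11. [r5c9∈{1,8}] 1 has one home in row 5: r5c9. So r5c9=1.
Step 12. [r3c9∈{3}] r3c9 has the single candidate 3 ⇒ r3c9=3.
Step 13. [r5c1∈{6}] nothing but 6 survives at r5c1, so r5c1=6.
Step 14. [r2c1∈{5}] r2c1 is down to just 5, so r2c1=5.
Step 15. [r9c1∈{7}] r9c1 has the single candidate 7 ⇒ r9c1=7.
Step 16. [r6c7∈{8}] nothing but 8 survives at r6c7, so r6c7=8.
Step 17. [r2c7∈{9}] nothing but 9 survives at r2c7, so r2c7=9.
Step 18. [r3c4∈{5}] only 5 remains possible at r3c4, so r3c4=5.
Step 19. [r2c9∈{2}] nothing but 2 survives at r2c9, so r2c9=2.
Step 20. [r6c4∈{2}] r6c4 is down to just 2, so r6c4=2.
Step 21. [r8c8∈{8}] nothing but 8 survives at r8c8. So r8c8=8.
Step 22. [r1c5∈{7}] r1c5 has the single candidate 7. So r1c5=7.
Step 23. [r1c9∈{8}] r1c9's peers cover all but 8, so r1c9=8.
Step 24. [r9c8∈{2}] r9c8 has the single candidate 2, so r9c8=2.
Step 25. [r4c7∈{7}] r4c7 is down to just 7, so r4c7=7.
Step 26. [r4c3∈{2}] only 2 remains possible at r4c3. So r4c3=2.
Step 27. [r6c2∈{3}] r6c2's peers cover all but 3. So r6c2=3.
Step 28. [r1c4∈{9}] r1c4 has the single candidate 9, so r1c4=9.
Step 29. [r2c6∈{3}] r2c6 has the single candidate 3 ⇒ r2c6=3.
Step 30. [r5c4∈{4}] r5c4 has the single candidate 4. So r5c4=4.
Step 31. [r9c2∈{1}] r9c2's peers cover all but 1. So r9c2=1.
Step 32. [r1c2∈{4}] only 4 remains possible at r1c2. So r1c2=4.
Step 33. [r9c7∈{6}] only 6 remains possible at r9c7, so r9c7=6.
Step 34. [r7c3∈{4}] r7c3's peers cover all but 4 ⇒ r7c3=4.
Step 35. [r5c5∈{8}] r5c5 is down to just 8, so r5c5=8.
Step 36. [r7c4∈{1}] only 1 remains possible at r7c4. So r7c4=1.

Answer: 3 4 1 9 7 2 5 6 8 / 5 7 6 8 4 3 9 1 2 / 2 9 8 5 1 6 4 7 3 / 4 8 2 6 3 1 7 5 9 / 6 5 7 4 8 9 2 3 1 / 1 3 9 2 5 7 8 4 6 / 8 6 4 1 2 5 3 9 7 / 9 2 3 7 6 4 1 8 5 / 7 1 5 3 9 8 6 2 4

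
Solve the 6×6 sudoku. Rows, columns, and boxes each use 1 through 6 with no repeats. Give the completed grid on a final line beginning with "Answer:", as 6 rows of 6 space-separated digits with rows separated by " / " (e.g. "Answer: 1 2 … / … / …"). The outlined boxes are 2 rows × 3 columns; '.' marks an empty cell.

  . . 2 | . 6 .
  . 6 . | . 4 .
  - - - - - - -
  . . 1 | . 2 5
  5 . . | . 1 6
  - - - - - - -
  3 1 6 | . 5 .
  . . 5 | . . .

Step 1. [r4c3∈{3,4}] across col 3, 4 lands solely at r4c3, so r4c3=4.
Step 2. [r4c4∈{3}] r4c4 is down to just 3. So r4c4=3.
Step 3. [r6c1∈{2,4}] 2 has one home in col 1: r6c1. So r6c1=2.
Step 4. [r1c2∈{3,4,5}] col 2 places 5 nowhere but r1c2. So r1c2=5.
Step 5. [r1c4∈{1}] only 1 remains possible at r1c4. So r1c4=1.
Step 6. [r1c6∈{3}] r1c6's peers cover all but 3, so r1c6=3.
Step 7. [r2c6∈{2}] r2c6 is down to just 2, so r2c6=2.
Step 8. [r5c6∈{4}] r5c6's peers cover all but 4, so r5c6=4.
Step 9. [r4c2∈{2}] only 2 remains possible at r4c2. So r4c2=2.
Step 10. [r6c5∈{3}] nothing but 3 survives at r6c5. So r6c5=3.
Step 11. [r2c1∈{1}] only 1 remains possible at r2c1. So r2c1=1.
Step 12. [r6c2∈{4}] r6c2 is down to just 4, so r6c2=4.
Step 13. [r6c6∈{1}] r6c6 is down to just 1 ⇒ r6c6=1.
Step 14. [r2c4∈{5}] nothing but 5 survives at r2c4 ⇒ r2c4=5.
Step 15. [r3c1∈{6}] only 6 remains possible at r3c1. So r3c1=6.
Step 16. [r2c3∈{3}] only 3 remains possible at r2c3 ⇒ r2c3=3.
Step 17. [r5c4∈{2}] r5c4 is down to just 2 ⇒ r5c4=2.
Step 18. [r1c1∈{4}] r1c1 is down to just 4 ⇒ r1c1=4.
Step 19. [r6c4∈{6}] r6c4 is down to just 6 ⇒ r6c4=6.
Step 20. [r3c4∈{4}] only 4 remains possible at r3c4. So r3c4=4.
Step 21. [r3c2∈{3}] r3c2 is down to just 3, so r3c2=3.

Answer: 4 5 2 1 6 3 / 1 6 3 5 4 2 / 6 3 1 4 2 5 / 5 2 4 3 1 6 / 3 1 6 2 5 4 / 2 4 5 6 3 1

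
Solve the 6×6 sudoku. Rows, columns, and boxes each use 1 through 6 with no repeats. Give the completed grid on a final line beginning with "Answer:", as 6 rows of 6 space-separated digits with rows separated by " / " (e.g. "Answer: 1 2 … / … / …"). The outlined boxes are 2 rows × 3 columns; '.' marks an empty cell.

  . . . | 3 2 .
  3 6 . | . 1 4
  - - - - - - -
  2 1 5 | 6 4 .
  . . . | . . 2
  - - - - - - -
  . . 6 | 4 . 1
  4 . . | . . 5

Step 1. [r5c2∈{2,3,5}] across row 5, 2 lands solely at r5c2 ⇒ r5c2=2.
Step 2. [r6c2∈{3}] r6c2 is down to just 3, so r6c2=3.
Step 3. [r1c1∈{1,5}] in col 1, 1 fits only at r1c1, so r1c1=1.
Step 4. [r4c2∈{4}] only 4 remains possible at r4c2. So r4c2=4.
Step 5. [r4c5∈{3,5}] r4c5 is the only open cell in col 5 admitting 5, so r4c5=5.
Step 6. [r4c3∈{3}] only 3 remains possible at r4c3. So r4c3=3.
Step 7. [r5c1∈{5}] r5c1 is down to just 5. So r5c1=5.
Step 8. [r6c5∈{6}] r6c5 has the single candidate 6, so r6c5=6.
Step 9. [r1c3∈{4}] only 4 remains possible at r1c3. So r1c3=4.
Step 10. [r3c6∈{3}] only 3 remains possible at r3c6 ⇒ r3c6=3.
Step 11. [r5c5∈{3}] nothing but 3 survives at r5c5. So r5c5=3.
Step 12. [r1c2∈{5}] nothing but 5 survives at r1c2, so r1c2=5.
Step 13. [r6c3∈{1}] r6c3 is down to just 1, so r6c3=1.
Step 14. [r4c4∈{1}] r4c4 has the single candidate 1, so r4c4=1.
Step 15. [r2c4∈{5}] r2c4 is down to just 5 ⇒ r2c4=5.
Step 16. [r6c4∈{2}] nothing but 2 survives at r6c4, so r6c4=2.
Step 17. [r2c3∈{2}] r2c3's peers cover all but 2 ⇒ r2c3=2.
Step 18. [r4c1∈{6}] nothing but 6 survives at r4c1 ⇒ r4c1=6.
Step 19. [r1c6∈{6}] only 6 remains possible at r1c6. So r1c6=6.

Answer: 1 5 4 3 2 6 / 3 6 2 5 1 4 / 2 1 5 6 4 3 / 6 4 3 1 5 2 / 5 2 6 4 3 1 / 4 3 1 2 6 5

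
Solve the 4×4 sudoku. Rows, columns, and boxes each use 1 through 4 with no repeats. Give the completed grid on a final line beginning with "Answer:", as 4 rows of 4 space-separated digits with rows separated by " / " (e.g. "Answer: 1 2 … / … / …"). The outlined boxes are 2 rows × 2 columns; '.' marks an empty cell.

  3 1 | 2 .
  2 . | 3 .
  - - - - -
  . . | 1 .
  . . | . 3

Step 1. [r3c1∈{4}] nothing but 4 survives at r3c1, so r3c1=4.
Step 2. [r2c2∈{4}] r2c2 is down to just 4, so r2c2=4.
Step 3. [r3c2∈{2,3}] across row 3, 3 lands solely at r3c2 ⇒ r3c2=3.
Step 4. [r1c4∈{4}] r1c4 has the single candidate 4 ⇒ r1c4=4.
Step 5. [r4c3∈{4}] r4c3 has the single candidate 4. So r4c3=4.
Step 6. [r2c4∈{1}] only 1 remains possible at r2c4, so r2c4=1.
Step 7. [r3c4∈{2}] only 2 remains possible at r3c4. So r3c4=2.
Step 8. [r4c1∈{1}] r4c1 is down to just 1 ⇒ r4c1=1.
Step 9. [r4c2∈{2}] only 2 remains possible at r4c2, so r4c2=2.

Answer: 3 1 2 4 / 2 4 3 1 / 4 3 1 2 / 1 2 4 3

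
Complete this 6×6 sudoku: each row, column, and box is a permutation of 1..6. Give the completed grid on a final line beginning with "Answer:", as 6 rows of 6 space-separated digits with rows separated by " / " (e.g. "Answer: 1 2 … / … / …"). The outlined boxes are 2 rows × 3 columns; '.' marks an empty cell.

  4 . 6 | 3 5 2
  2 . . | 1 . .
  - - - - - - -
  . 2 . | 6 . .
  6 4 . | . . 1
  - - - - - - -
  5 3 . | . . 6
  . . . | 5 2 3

Step 1. [r6c1∈{1}] r6c1's peers cover all but 1. So r6c1=1.
Step 2. [r3c1∈{3}] r3c1 has the single candidate 3, so r3c1=3.
Step 3. [r3c5∈{4}] r3c5 has the single candidate 4. So r3c5=4.
Step 4. [r4c3∈{5}] r4c3's peers cover all but 5. So r4c3=5.
Step 5. [r6c3∈{4}] nothing but 4 survives at r6c3. So r6c3=4.
Step 6. [r2c2∈{5}] r2c2 has the single candidate 5, so r2c2=5.
Step 7. [r5c5∈{1}] r5c5 has the single candidate 1, so r5c5=1.
Step 8. [r4c5∈{3}] only 3 remains possible at r4c5. So r4c5=3.
Step 9. [r2c5∈{6}] only 6 remains possible at r2c5, so r2c5=6.
Step 10. [r3c3∈{1}] r3c3 has the single candidate 1. So r3c3=1.
Step 11. [r6c2∈{6}] only 6 remains possible at r6c2, so r6c2=6.
Step 12. [r3c6∈{5}] only 5 remains possible at r3c6. So r3c6=5.
Step 13. [r2c6∈{4}] only 4 remains possible at r2c6. So r2c6=4.
Step 14. [r5c3∈{2}] r5c3 is down to just 2, so r5c3=2.
Step 15. [r5c4∈{4}] only 4 remains possible at r5c4 ⇒ r5c4=4.
Step 16. [r4c4∈{2}] nothing but 2 survives at r4c4, so r4c4=2.
Step 17. [r2c3∈{3}] only 3 remains possible at r2c3. So r2c3=3.
Step 18. [r1c2∈{1}] r1c2's peers cover all but 1 ⇒ r1c2=1.

Answer: 4 1 6 3 5 2 / 2 5 3 1 6 4 / 3 2 1 6 4 5 / 6 4 5 2 3 1 / 5 3 2 4 1 6 / 1 6 4 5 2 3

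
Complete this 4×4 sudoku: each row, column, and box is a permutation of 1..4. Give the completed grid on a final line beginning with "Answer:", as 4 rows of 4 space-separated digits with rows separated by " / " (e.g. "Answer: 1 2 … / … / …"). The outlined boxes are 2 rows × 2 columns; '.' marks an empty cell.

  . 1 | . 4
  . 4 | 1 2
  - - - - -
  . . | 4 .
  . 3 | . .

Step 1. [r1c1∈{2,3}] r1c1 is the only open cell in row 1 admitting 2, so r1c1=2.
Step 2. [r3c1∈{1}] r3c1's peers cover all but 1. So r3c1=1.
Step 3. [r4c3∈{2}] r4c3's peers cover all but 2, so r4c3=2.
Step 4. [r3c4∈{3}] only 3 remains possible at r3c4, so r3c4=3.
Step 5. [r4c4∈{1}] only 1 remains possible at r4c4, so r4c4=1.
Step 6. [r1c3∈{3}] r1c3 has the single candidate 3. So r1c3=3.
Step 7. [r3c2∈{2}] only 2 remains possible at r3c2 ⇒ r3c2=2.
Step 8. [r4c1∈{4}] r4c1 is down to just 4. So r4c1=4.
Step 9. [r2c1∈{3}] r2c1's peers cover all but 3, so r2c1=3.

Answer: 2 1 3 4 / 3 4 1 2 / 1 2 4 3 / 4 3 2 1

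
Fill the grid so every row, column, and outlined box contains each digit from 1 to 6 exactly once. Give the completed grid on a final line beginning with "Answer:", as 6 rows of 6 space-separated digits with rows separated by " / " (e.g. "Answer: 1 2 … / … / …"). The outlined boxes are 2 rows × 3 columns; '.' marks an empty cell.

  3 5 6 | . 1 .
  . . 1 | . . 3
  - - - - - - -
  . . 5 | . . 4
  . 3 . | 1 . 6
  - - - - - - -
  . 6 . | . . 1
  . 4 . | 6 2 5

Step 1. [r3c4∈{2,3}] 2 has one home in box 4: r3c4. So r3c4=2.
Step 2. [r2c1∈{2,4}] across box 1, 4 lands solely at r2c1 ⇒ r2c1=4.
Step 3. [r5c4∈{3,4}] across col 4, 3 lands solely at r5c4, so r5c4=3.
Step 4. [r5c3∈{2}] r5c3 is down to just 2, so r5c3=2.
Step 5. [r6c1∈{1}] r6c1 has the single candidate 1, so r6c1=1.
Step 6. [r2c4∈{5}] only 5 remains possible at r2c4 ⇒ r2c4=5.
Step 7. [r4c5∈{5}] only 5 remains possible at r4c5. So r4c5=5.
Step 8. [r2c2∈{2}] only 2 remains possible at r2c2, so r2c2=2.
Step 9. [r5c5∈{4}] only 4 remains possible at r5c5 ⇒ r5c5=4.
Step 10. [r1c6∈{2}] nothing but 2 survives at r1c6, so r1c6=2.
Step 11. [r4c1∈{2}] nothing but 2 survives at r4c1, so r4c1=2.
Step 12. [r3c2∈{1}] nothing but 1 survives at r3c2, so r3c2=1.
Step 13. [r6c3∈{3}] r6c3 has the single candidate 3. So r6c3=3.
Step 14. [r1c4∈{4}] r1c4's peers cover all but 4, so r1c4=4.
Step 15. [r4c3∈{4}] nothing but 4 survives at r4c3. So r4c3=4.
Step 16. [r5c1∈{5}] r5c1 has the single candidate 5, so r5c1=5.
Step 17. [r3c5∈{3}] only 3 remains possible at r3c5. So r3c5=3.
Step 18. [r3c1∈{6}] r3c1's peers cover all but 6 ⇒ r3c1=6.
Step 19. [r2c5∈{6}] only 6 remains possible at r2c5. So r2c5=6.

Answer: 3 5 6 4 1 2 / 4 2 1 5 6 3 / 6 1 5 2 3 4 / 2 3 4 1 5 6 / 5 6 2 3 4 1 / 1 4 3 6 2 5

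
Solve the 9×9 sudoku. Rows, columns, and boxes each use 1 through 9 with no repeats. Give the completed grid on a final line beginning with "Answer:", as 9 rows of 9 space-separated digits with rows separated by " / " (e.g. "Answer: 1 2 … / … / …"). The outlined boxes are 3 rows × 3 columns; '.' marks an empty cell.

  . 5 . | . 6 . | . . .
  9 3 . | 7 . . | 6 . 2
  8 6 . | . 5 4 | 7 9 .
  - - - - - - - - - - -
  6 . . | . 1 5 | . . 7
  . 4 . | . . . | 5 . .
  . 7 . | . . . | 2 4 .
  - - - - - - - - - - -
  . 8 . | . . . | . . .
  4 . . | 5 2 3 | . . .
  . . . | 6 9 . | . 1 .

Step 1. [r1c7∈{1,3,4,8}] 1 has one home in col 7: r1c7. So r1c7=1.
Step 2. [r3c9∈{3}] nothing but 3 survives at r3c9 ⇒ r3c9=3.
Step 3. [r1c8∈{8}] r1c8 is down to just 8 ⇒ r1c8=8.
Step 4. [r7c8∈{2,3,5,6,7}] r7c8 is the only open cell in col 8 admitting 2. So r7c8=2.
Step 5. [r9c6∈{7,8}] r9c6 is the only open cell in box 8 admitting 8 ⇒ r9c6=8.
Step 6. [r4c4∈{2,3,4,8,9}] across row 4, 4 lands solely at r4c4, so r4c4=4.
Step 7. [r1c4∈{2,3,9}] 3 has one home in row 1: r1c4. So r1c4=3.
Step 8. [r8c2∈{1,9}] across col 2, 1 lands solely at r8c2, so r8c2=1.
Step 9. [r4c2∈{2,9}] col 2 places 9 nowhere but r4c2, so r4c2=9.
Step 10. [r4c3∈{2,3,8}] in row 4, 2 fits only at r4c3, so r4c3=2.
Step 11. [r4c7∈{3,8}] row 4 places 8 nowhere but r4c7. So r4c7=8.
Step 12. [r3c3∈{1}] r3c3's peers cover all but 1. So r3c3=1.
Step 13. [r8c7∈{9}] only 9 remains possible at r8c7 ⇒ r8c7=9.
Step 14. [r7c3∈{3,5,6,7,9}] r7c3 is the only open cell in row 7 admitting 9. So r7c3=9.
Step 15. [r7c9∈{4,5,6}] across row 7, 6 lands solely at r7c9, so r7c9=6.
Step 16. [r7c1∈{3,5,7}] 5 has one home in row 7: r7c1, so r7c1=5.
Step 17. [r1c1∈{2,7}] across box 1, 2 lands solely at r1c1 ⇒ r1c1=2.
Step 18. [r5c6∈{2,6,7,9}] 2 has one home in col 6: r5c6 ⇒ r5c6=2.
Step 19. [r1c3∈{4,7}] row 1 places 7 nowhere but r1c3. So r1c3=7.
Step 20. [r9c3∈{3}] only 3 remains possible at r9c3 ⇒ r9c3=3.
Step 21. [r5c3∈{8}] nothing but 8 survives at r5c3. So r5c3=8.
Step 22. [r5c4∈{9}] only 9 remains possible at r5c4, so r5c4=9.
Step 23. [r7c5∈{4,7}] in col 5, 4 fits only at r7c5 ⇒ r7c5=4.
Step 24. [r5c9∈{1}] only 1 remains possible at r5c9 ⇒ r5c9=1.
Step 25. [r5c1∈{3}] only 3 remains possible at r5c1. So r5c1=3.
Step 26. [r6c4∈{8}] only 8 remains possible at r6c4, so r6c4=8.
Step 27. [r9c9∈{4,5}] across row 9, 5 lands solely at r9c9. So r9c9=5.
Step 28. [r7c6∈{1,7}] row 7 places 7 nowhere but r7c6 ⇒ r7c6=7.
Step 29. [r8c8∈{7}] nothing but 7 survives at r8c8. So r8c8=7.
Step 30. [r7c7∈{3}] only 3 remains possible at r7c7. So r7c7=3.
Step 31. [r2c6∈{1}] only 1 remains possible at r2c6, so r2c6=1.
Step 32. [r2c3∈{4}] r2c3's peers cover all but 4. So r2c3=4.
Step 33. [r6c1∈{1}] r6c1's peers cover all but 1, so r6c1=1.
Step 34. [r6c6∈{6}] nothing but 6 survives at r6c6. So r6c6=6.
Step 35. [r1c6∈{9}] only 9 remains possible at r1c6 ⇒ r1c6=9.
Step 36. [r2c5∈{8}] r2c5 is down to just 8, so r2c5=8.
Step 37. [r5c5∈{7}] only 7 remains possible at r5c5, so r5c5=7.
Step 38. [r1c9∈{4}] r1c9's peers cover all but 4, so r1c9=4.
Step 39. [r2c8∈{5}] r2c8 has the single candidate 5, so r2c8=5.
Step 40. [r9c1∈{7}] r9c1's peers cover all but 7 ⇒ r9c1=7.
Step 41. [r3c4∈{2}] only 2 remains possible at r3c4, so r3c4=2.
Step 42. [r9c2∈{2}] r9c2's peers cover all but 2. So r9c2=2.
Step 43. [r4c8∈{3}] r4c8 is down to just 3 ⇒ r4c8=3.
Step 44. [r6c5∈{3}] r6c5 is down to just 3, so r6c5=3.
Step 45. [r6c9∈{9}] nothing but 9 survives at r6c9. So r6c9=9.
Step 46. [r9c7∈{4}] r9c7 has the single candidate 4. So r9c7=4.
Step 47. [r8c3∈{6}] r8c3's peers cover all but 6. So r8c3=6.
Step 48. [r5c8∈{6}] r5c8 is down to just 6 ⇒ r5c8=6.
Step 49. [r7c4∈{1}] only 1 remains possible at r7c4, so r7c4=1.
Step 50. [r8c9∈{8}] r8c9 has the single candidate 8, so r8c9=8.
Step 51. [r6c3∈{5}] r6c3's peers cover all but 5. So r6c3=5.

Answer: 2 5 7 3 6 9 1 8 4 / 9 3 4 7 8 1 6 5 2 / 8 6 1 2 5 4 7 9 3 / 6 9 2 4 1 5 8 3 7 / 3 4 8 9 7 2 5 6 1 / 1 7 5 8 3 6 2 4 9 / 5 8 9 1 4 7 3 2 6 / 4 1 6 5 2 3 9 7 8 / 7 2 3 6 9 8 4 1 5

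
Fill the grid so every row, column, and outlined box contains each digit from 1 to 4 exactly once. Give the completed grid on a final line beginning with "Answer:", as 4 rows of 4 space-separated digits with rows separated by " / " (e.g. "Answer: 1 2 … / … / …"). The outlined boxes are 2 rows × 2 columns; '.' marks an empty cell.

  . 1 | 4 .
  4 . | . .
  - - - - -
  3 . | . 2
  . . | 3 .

Step 1. [r2c3∈{1,2}] r2c3 is the only open cell in col 3 admitting 2. So r2c3=2.
Step 2. [r4c1∈{1,2}] across col 1, 1 lands solely at r4c1, so r4c1=1.
Step 3. [r2c2∈{3}] only 3 remains possible at r2c2, so r2c2=3.
Step 4. [r3c2∈{4}] r3c2 is down to just 4 ⇒ r3c2=4.
Step 5. [r1c1∈{2}] r1c1 is down to just 2 ⇒ r1c1=2.
Step 6. [r4c2∈{2}] r4c2's peers cover all but 2, so r4c2=2.
Step 7. [r3c3∈{1}] r3c3's peers cover all but 1. So r3c3=1.
Step 8. [r1c4∈{3}] nothing but 3 survives at r1c4, so r1c4=3.
Step 9. [r2c4∈{1}] r2c4 is down to just 1, so r2c4=1.
Step 10. [r4c4∈{4}] only 4 remains possible at r4c4. So r4c4=4.

Answer: 2 1 4 3 / 4 3 2 1 / 3 4 1 2 / 1 2 3 4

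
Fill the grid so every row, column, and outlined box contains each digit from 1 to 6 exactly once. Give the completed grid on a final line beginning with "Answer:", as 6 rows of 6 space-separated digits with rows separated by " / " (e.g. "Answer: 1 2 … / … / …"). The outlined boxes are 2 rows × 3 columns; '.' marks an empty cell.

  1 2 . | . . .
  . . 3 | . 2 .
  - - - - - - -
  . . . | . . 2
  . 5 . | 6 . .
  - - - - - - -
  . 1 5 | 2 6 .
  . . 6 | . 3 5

Step 1. [r1c3∈{4}] nothing but 4 survives at r1c3 ⇒ r1c3=4.
Step 2. [r3c2∈{3,4,6}] col 2 places 3 nowhere but r3c2. So r3c2=3.
Step 3. [r5c6∈{4}] nothing but 4 survives at r5c6, so r5c6=4.
Step 4. [r2c4∈{1,4,5}] row 2 places 4 nowhere but r2c4 ⇒ r2c4=4.
Step 5. [r3c3∈{1}] nothing but 1 survives at r3c3 ⇒ r3c3=1.
Step 6. [r6c1∈{2,4}] r6c1 is the only open cell in row 6 admitting 2 ⇒ r6c1=2.
Step 7. [r3c4∈{5}] only 5 remains possible at r3c4. So r3c4=5.
Step 8. [r2c2∈{6}] nothing but 6 survives at r2c2 ⇒ r2c2=6.
Step 9. [r4c1∈{4}] nothing but 4 survives at r4c1 ⇒ r4c1=4.
Step 10. [r4c6∈{1,3}] across row 4, 3 lands solely at r4c6 ⇒ r4c6=3.
Step 11. [r4c3∈{2}] r4c3 is down to just 2, so r4c3=2.
Step 12. [r4c5∈{1}] only 1 remains possible at r4c5 ⇒ r4c5=1.
Step 13. [r2c6∈{1}] r2c6's peers cover all but 1 ⇒ r2c6=1.
Step 14. [r1c6∈{6}] only 6 remains possible at r1c6. So r1c6=6.
Step 15. [r5c1∈{3}] r5c1 has the single candidate 3. So r5c1=3.
Step 16. [r1c5∈{5}] r1c5 is down to just 5. So r1c5=5.
Step 17. [r1c4∈{3}] r1c4 has the single candidate 3 ⇒ r1c4=3.
Step 18. [r6c4∈{1}] r6c4 is down to just 1, so r6c4=1.
Step 19. [r3c5∈{4}] r3c5 has the single candidate 4, so r3c5=4.
Step 20. [r2c1∈{5}] r2c1 has the single candidate 5. So r2c1=5.
Step 21. [r3c1∈{6}] r3c1 is down to just 6 ⇒ r3c1=6.
Step 22. [r6c2∈{4}] r6c2 has the single candidate 4, so r6c2=4.

Answer: 1 2 4 3 5 6 / 5 6 3 4 2 1 / 6 3 1 5 4 2 / 4 5 2 6 1 3 / 3 1 5 2 6 4 / 2 4 6 1 3 5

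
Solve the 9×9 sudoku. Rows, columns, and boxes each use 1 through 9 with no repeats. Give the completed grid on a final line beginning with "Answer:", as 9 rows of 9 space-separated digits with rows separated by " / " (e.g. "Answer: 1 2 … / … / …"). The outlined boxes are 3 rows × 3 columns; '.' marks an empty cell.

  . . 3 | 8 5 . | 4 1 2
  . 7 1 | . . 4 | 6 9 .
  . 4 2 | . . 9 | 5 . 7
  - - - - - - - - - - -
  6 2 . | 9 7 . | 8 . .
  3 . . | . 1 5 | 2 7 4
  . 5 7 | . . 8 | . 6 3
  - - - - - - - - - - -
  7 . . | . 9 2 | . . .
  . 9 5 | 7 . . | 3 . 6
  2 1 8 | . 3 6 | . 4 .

Step 1. [r6c7∈{1,9}] across box 6, 9 lands solely at r6c7. So r6c7=9.
Step 2. [r8c1∈{4}] only 4 remains possible at r8c1 ⇒ r8c1=4.
Step 3. [r2c9∈{8}] r2c9's peers cover all but 8 ⇒ r2c9=8.
Step 4. [r7c4∈{1,4,5}] 4 has one home in row 7: r7c4, so r7c4=4.
Step 5. [r7c8∈{5,8}] in row 7, 8 fits only at r7c8. So r7c8=8.
Step 6. [r7c9∈{1,5}] row 7 places 5 nowhere but r7c9. So r7c9=5.
Step 7. [r3c4∈{1,3,6}] row 3 places 1 nowhere but r3c4, so r3c4=1.
Step 8. [r6c4∈{2}] nothing but 2 survives at r6c4, so r6c4=2.
Step 9. [r7c3∈{6}] only 6 remains possible at r7c3, so r7c3=6.
Step 10. [r4c8∈{5}] only 5 remains possible at r4c8, so r4c8=5.
Step 11. [r5c2∈{8}] only 8 remains possible at r5c2, so r5c2=8.
Step 12. [r5c4∈{6}] only 6 remains possible at r5c4 ⇒ r5c4=6.
Step 13. [r7c2∈{3}] only 3 remains possible at r7c2. So r7c2=3.
Step 14. [r3c5∈{6}] r3c5 has the single candidate 6. So r3c5=6.
Step 15. [r2c1∈{5}] r2c1 is down to just 5, so r2c1=5.
Step 16. [r5c3∈{9}] r5c3 is down to just 9, so r5c3=9.
Step 17. [r7c7∈{1}] r7c7 has the single candidate 1. So r7c7=1.
Step 18. [r4c9∈{1}] only 1 remains possible at r4c9. So r4c9=1.
Step 19. [r9c7∈{7}] r9c7's peers cover all but 7 ⇒ r9c7=7.
Step 20. [r9c4∈{5}] r9c4 is down to just 5. So r9c4=5.
Step 21. [r8c5∈{8}] nothing but 8 survives at r8c5 ⇒ r8c5=8.
Step 22. [r3c1∈{8}] nothing but 8 survives at r3c1 ⇒ r3c1=8.
Step 23. [r8c6∈{1}] r8c6 has the single candidate 1, so r8c6=1.
Step 24. [r8c8∈{2}] r8c8's peers cover all but 2. So r8c8=2.
Step 25. [r2c4∈{3}] nothing but 3 survives at r2c4. So r2c4=3.
Step 26. [r4c3∈{4}] only 4 remains possible at r4c3, so r4c3=4.
Step 27. [r4c6∈{3}] r4c6's peers cover all but 3 ⇒ r4c6=3.
Step 28. [r1c6∈{7}] nothing but 7 survives at r1c6 ⇒ r1c6=7.
Step 29. [r9c9∈{9}] r9c9's peers cover all but 9. So r9c9=9.
Step 30. [r2c5∈{2}] r2c5 is down to just 2. So r2c5=2.
Step 31. [r6c1∈{1}] nothing but 1 survives at r6c1 ⇒ r6c1=1.
Step 32. [r6c5∈{4}] r6c5 has the single candidate 4, so r6c5=4.
Step 33. [r1c1∈{9}] nothing but 9 survives at r1c1 ⇒ r1c1=9.
Step 34. [r1c2∈{6}] r1c2 has the single candidate 6 ⇒ r1c2=6.
Step 35. [r3c8∈{3}] only 3 remains possible at r3c8. So r3c8=3.

Answer: 9 6 3 8 5 7 4 1 2 / 5 7 1 3 2 4 6 9 8 / 8 4 2 1 6 9 5 3 7 / 6 2 4 9 7 3 8 5 1 / 3 8 9 6 1 5 2 7 4 / 1 5 7 2 4 8 9 6 3 / 7 3 6 4 9 2 1 8 5 / 4 9 5 7 8 1 3 2 6 / 2 1 8 5 3 6 7 4 9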